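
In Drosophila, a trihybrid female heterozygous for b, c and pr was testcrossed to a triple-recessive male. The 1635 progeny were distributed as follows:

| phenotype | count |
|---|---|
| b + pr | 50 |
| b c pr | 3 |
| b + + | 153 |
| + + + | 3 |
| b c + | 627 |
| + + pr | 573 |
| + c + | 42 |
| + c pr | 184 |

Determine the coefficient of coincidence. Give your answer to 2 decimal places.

0.29

The two most frequent reciprocal classes, b c + and + + pr, are the parental types, so the F1 was b c + / + + pr.
The two rarest classes, b c pr and + + +, are the double crossovers. Comparing them with the parentals, only the pr allele has switched, so pr is the middle locus and the order is b – pr – c.
b–pr: (92 + 6)/1635 = 0.0599; pr–c: (337 + 6)/1635 = 0.2098.
Expected DCO frequency = 0.0599 × 0.2098 ≈ 0.01257; observed = 6/1635 ≈ 0.00367.
Coefficient of coincidence = 0.00367/0.01257 ≈ 0.29.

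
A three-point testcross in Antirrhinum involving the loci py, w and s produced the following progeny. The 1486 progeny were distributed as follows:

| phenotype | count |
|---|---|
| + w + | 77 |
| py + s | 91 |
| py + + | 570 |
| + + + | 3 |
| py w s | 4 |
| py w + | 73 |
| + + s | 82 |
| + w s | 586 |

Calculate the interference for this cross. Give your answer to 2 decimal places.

The two most frequent reciprocal classes, py + + and + w s, are the parental types, so the F1 was py + + / + w s.
The two rarest classes, + + + and py w s, are the double crossovers. Comparing them with the parentals, only the py allele has switched, so py is the middle locus and the order is s – py – w.
s–py: (168 + 7)/1486 = 0.1178; py–w: (155 + 7)/1486 = 0.1090.
Expected DCO frequency = 0.1178 × 0.1090 ≈ 0.01284; observed = 7/1486 ≈ 0.00471.
Coefficient of coincidence = 0.00471/0.01284 ≈ 0.37; interference = 1 − 0.37 = 0.63.

0.63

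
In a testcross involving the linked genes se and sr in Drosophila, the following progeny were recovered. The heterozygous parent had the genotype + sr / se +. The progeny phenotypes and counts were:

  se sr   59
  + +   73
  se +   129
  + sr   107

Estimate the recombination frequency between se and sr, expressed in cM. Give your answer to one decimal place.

The recombinant classes are + + and se sr: 73 + 59 = 132.
Recombination frequency = 132/368 = 0.3587 ≈ 35.9%, i.e. 35.9 cM.

35.9 cM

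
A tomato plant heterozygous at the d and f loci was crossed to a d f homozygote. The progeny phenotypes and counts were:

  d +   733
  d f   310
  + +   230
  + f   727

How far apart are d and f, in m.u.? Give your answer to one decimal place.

The two most frequent classes, + f (727) and d + (733), are the parental types, so the F1 was + f / d +.
The recombinant classes are + + and d f: 230 + 310 = 540.
Recombination frequency = 540/2000 = 0.2700 ≈ 27.0%, i.e. 27.0 m.u.

27.0 m.u.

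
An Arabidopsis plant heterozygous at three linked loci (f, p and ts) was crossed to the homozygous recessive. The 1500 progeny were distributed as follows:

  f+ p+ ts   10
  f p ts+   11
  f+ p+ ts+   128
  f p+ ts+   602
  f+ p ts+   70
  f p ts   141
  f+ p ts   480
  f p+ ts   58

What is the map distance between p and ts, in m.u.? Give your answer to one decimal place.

9.9 m.u.

The two most frequent reciprocal classes, f p+ ts+ and f+ p ts, are the parental types, so the F1 was f p+ ts+ / f+ p ts.
The two rarest classes, f p ts+ and f+ p+ ts, are the double crossovers. Comparing them with the parentals, only the p allele has switched, so p is the middle locus and the order is ts – p – f.
Crossovers in the ts–p interval produce the single-crossover classes f p+ ts and f+ p ts+ (58 + 70 = 128) plus the double crossovers (21).
RF(ts–p) = (128 + 21) / 1500 = 149/1500 = 0.0993 → 9.9 m.u.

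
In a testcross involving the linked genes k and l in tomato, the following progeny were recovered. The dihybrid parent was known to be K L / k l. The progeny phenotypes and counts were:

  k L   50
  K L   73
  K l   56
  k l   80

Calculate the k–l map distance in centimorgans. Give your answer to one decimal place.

The recombinant classes are K l and k L: 56 + 50 = 106.
Recombination frequency = 106/259 = 0.4093 ≈ 40.9%, i.e. 40.9 centimorgans.

40.9 centimorgans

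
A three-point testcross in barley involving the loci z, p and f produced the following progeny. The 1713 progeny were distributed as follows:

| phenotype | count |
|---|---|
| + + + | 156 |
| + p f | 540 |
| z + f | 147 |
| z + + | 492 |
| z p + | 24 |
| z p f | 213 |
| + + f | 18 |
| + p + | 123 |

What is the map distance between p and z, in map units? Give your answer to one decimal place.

The two most frequent reciprocal classes, z + + and + p f, are the parental types, so the F1 was z + + / + p f.
The two rarest classes, z p + and + + f, are the double crossovers. Comparing them with the parentals, only the p allele has switched, so p is the middle locus and the order is f – p – z.
Crossovers in the p–z interval produce the single-crossover classes + + + and z p f (156 + 213 = 369) plus the double crossovers (42).
RF(p–z) = (369 + 42) / 1713 = 411/1713 = 0.2399 → 24.0 map units.

24.0 map units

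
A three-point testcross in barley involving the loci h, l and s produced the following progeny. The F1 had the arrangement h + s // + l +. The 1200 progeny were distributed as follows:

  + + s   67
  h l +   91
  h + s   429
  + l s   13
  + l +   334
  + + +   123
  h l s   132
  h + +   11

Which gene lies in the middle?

The two rarest classes, h + + and + l s, are the double crossovers. Comparing them with the parentals, only the s allele has switched, so s is the middle locus and the order is l – s – h.

s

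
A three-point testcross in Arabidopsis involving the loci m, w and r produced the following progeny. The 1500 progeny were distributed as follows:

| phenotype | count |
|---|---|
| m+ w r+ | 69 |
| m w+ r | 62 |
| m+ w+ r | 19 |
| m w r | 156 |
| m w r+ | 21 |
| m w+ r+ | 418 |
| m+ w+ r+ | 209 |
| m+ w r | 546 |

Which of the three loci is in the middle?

The two most frequent reciprocal classes, m w+ r+ and m+ w r, are the parental types, so the F1 was m w+ r+ / m+ w r.
The two rarest classes, m w r+ and m+ w+ r, are the double crossovers. Comparing them with the parentals, only the w allele has switched, so w is the middle locus and the order is r – w – m.

w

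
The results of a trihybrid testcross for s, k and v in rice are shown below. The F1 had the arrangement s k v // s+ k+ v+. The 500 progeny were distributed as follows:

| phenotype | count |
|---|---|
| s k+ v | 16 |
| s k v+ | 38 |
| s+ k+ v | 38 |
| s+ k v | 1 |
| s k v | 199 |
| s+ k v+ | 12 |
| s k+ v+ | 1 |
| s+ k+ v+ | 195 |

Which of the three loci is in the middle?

The two rarest classes, s+ k v and s k+ v+, are the double crossovers. Comparing them with the parentals, only the s allele has switched, so s is the middle locus and the order is k – s – v.

s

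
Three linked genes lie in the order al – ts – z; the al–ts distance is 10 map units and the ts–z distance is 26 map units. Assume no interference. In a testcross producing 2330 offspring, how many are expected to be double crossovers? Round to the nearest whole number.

Map distances give recombination frequencies of 0.100 and 0.260 for the two intervals.
With no interference, expected double-crossover frequency = 0.100 × 0.260 = 0.02600.
Expected number = 0.02600 × 2330 = 60.58 ≈ 61.

61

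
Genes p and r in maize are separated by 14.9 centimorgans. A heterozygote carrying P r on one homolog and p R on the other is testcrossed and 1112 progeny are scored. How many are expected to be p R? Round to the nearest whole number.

473

A map distance of 14.9 centimorgans corresponds to a recombination frequency of 0.149.
The F1 is P r / p R, so p R is a parental gamete class with expected frequency (1 − r)/2 = 0.851/2 = 0.4255.
Expected number = 0.4255 × 1112 = 473.16 ≈ 473.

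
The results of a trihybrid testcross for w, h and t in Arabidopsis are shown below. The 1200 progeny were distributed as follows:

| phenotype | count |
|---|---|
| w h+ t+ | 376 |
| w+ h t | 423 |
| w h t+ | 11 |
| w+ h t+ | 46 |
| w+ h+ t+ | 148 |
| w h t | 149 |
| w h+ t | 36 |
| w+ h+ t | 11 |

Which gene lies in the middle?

The two most frequent reciprocal classes, w+ h t and w h+ t+, are the parental types, so the F1 was w+ h t / w h+ t+.
The two rarest classes, w+ h+ t and w h t+, are the double crossovers. Comparing them with the parentals, only the h allele has switched, so h is the middle locus and the order is w – h – t.

h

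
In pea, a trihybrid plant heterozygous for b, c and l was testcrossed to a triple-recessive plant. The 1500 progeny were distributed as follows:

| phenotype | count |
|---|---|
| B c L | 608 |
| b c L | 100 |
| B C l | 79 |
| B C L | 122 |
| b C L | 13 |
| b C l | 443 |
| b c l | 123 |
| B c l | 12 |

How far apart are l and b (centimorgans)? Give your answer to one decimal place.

13.6 centimorgans

The two most frequent reciprocal classes, B c L and b C l, are the parental types, so the F1 was B c L / b C l.
The two rarest classes, B c l and b C L, are the double crossovers. Comparing them with the parentals, only the l allele has switched, so l is the middle locus and the order is b – l – c.
Crossovers in the b–l interval produce the single-crossover classes b c L and B C l (100 + 79 = 179) plus the double crossovers (25).
RF(b–l) = (179 + 25) / 1500 = 204/1500 = 0.1360 → 13.6 centimorgans.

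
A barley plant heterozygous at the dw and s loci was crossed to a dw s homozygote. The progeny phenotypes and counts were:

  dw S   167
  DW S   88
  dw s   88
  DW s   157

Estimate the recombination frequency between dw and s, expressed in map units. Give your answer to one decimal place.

The two most frequent classes, DW s (157) and dw S (167), are the parental types, so the F1 was DW s / dw S.
The recombinant classes are DW S and dw s: 88 + 88 = 176.
Recombination frequency = 176/500 = 0.3520 ≈ 35.2%, i.e. 35.2 map units.

35.2 map units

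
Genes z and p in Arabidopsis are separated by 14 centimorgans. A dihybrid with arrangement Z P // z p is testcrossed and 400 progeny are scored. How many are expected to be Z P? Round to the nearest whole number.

172

A map distance of 14 centimorgans corresponds to a recombination frequency of 0.140.
The F1 is Z P / z p, so Z P is a parental gamete class with expected frequency (1 − r)/2 = 0.860/2 = 0.4300.
Expected number = 0.4300 × 400 = 172.00 ≈ 172.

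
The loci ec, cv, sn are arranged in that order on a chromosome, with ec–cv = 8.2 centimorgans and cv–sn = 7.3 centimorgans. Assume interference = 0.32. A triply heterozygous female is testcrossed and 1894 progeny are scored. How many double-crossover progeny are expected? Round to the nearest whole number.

Map distances give recombination frequencies of 0.082 and 0.073 for the two intervals.
With interference 0.32 (so coincidence = 0.68), expected double-crossover frequency = 0.082 × 0.073 × 0.68 = 0.00407.
Expected number = 0.00407 × 1894 = 7.71 ≈ 8.

8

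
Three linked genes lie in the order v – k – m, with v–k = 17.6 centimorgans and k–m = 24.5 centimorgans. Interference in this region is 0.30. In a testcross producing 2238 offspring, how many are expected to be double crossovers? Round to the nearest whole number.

68

Map distances give recombination frequencies of 0.176 and 0.245 for the two intervals.
With interference 0.30 (so coincidence = 0.70), expected double-crossover frequency = 0.176 × 0.245 × 0.70 = 0.03018.
Expected number = 0.03018 × 2238 = 67.55 ≈ 68.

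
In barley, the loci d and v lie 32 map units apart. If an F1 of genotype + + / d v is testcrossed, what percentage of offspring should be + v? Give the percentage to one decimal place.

16.0%

A map distance of 32 map units corresponds to a recombination frequency of 0.320.
The F1 is + + / d v, so + v is a recombinant gamete class with expected frequency r/2 = 0.320/2 = 0.1600.
That is 0.1600 = 16.0% of the progeny.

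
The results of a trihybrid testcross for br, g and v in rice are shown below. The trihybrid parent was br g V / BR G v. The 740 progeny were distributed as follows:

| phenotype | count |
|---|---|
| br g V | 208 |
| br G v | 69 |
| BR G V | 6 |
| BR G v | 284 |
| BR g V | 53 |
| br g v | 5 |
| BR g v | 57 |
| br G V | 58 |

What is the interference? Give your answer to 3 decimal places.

The two rarest classes, br g v and BR G V, are the double crossovers. Comparing them with the parentals, only the v allele has switched, so v is the middle locus and the order is g – v – br.
g–v: (115 + 11)/740 = 0.1703; v–br: (122 + 11)/740 = 0.1797.
Expected DCO frequency = 0.1703 × 0.1797 ≈ 0.03060; observed = 11/740 ≈ 0.01486.
Coefficient of coincidence = 0.01486/0.03060 ≈ 0.486; interference = 1 − 0.486 = 0.514.

0.514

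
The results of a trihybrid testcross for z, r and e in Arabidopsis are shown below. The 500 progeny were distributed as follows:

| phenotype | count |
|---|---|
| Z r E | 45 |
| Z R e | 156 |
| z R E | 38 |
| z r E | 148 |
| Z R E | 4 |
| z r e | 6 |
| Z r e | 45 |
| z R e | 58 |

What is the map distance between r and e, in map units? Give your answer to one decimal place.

The two most frequent reciprocal classes, Z R e and z r E, are the parental types, so the F1 was Z R e / z r E.
The two rarest classes, Z R E and z r e, are the double crossovers. Comparing them with the parentals, only the e allele has switched, so e is the middle locus and the order is r – e – z.
Crossovers in the r–e interval produce the single-crossover classes Z r e and z R E (45 + 38 = 83) plus the double crossovers (10).
RF(r–e) = (83 + 10) / 500 = 93/500 = 0.1860 → 18.6 map units.

18.6 map units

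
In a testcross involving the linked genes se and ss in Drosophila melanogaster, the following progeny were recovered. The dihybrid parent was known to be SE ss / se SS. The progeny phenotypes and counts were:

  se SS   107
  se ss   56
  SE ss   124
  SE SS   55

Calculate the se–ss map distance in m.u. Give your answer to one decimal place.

32.5 m.u.

The recombinant classes are SE SS and se ss: 55 + 56 = 111.
Recombination frequency = 111/342 = 0.3246 ≈ 32.5%, i.e. 32.5 m.u.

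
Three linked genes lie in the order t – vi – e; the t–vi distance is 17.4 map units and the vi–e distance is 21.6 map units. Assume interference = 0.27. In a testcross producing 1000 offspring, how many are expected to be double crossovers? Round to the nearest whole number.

27

Map distances give recombination frequencies of 0.174 and 0.216 for the two intervals.
With interference 0.27 (so coincidence = 0.73), expected double-crossover frequency = 0.174 × 0.216 × 0.73 = 0.02744.
Expected number = 0.02744 × 1000 = 27.44 ≈ 27.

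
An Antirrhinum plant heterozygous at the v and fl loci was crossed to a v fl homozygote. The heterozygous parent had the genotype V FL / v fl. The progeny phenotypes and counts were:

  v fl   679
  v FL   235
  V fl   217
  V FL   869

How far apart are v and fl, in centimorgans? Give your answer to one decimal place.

22.6 centimorgans

The recombinant classes are V fl and v FL: 217 + 235 = 452.
Recombination frequency = 452/2000 = 0.2260 ≈ 22.6%, i.e. 22.6 centimorgans.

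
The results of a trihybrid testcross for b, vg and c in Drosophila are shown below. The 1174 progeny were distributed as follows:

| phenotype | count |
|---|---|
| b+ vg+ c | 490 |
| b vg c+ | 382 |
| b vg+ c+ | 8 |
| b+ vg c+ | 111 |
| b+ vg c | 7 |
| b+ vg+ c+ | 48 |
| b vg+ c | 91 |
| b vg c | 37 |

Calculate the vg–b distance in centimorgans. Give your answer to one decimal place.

The two most frequent reciprocal classes, b+ vg+ c and b vg c+, are the parental types, so the F1 was b+ vg+ c / b vg c+.
The two rarest classes, b+ vg c and b vg+ c+, are the double crossovers. Comparing them with the parentals, only the vg allele has switched, so vg is the middle locus and the order is c – vg – b.
Crossovers in the vg–b interval produce the single-crossover classes b vg+ c and b+ vg c+ (91 + 111 = 202) plus the double crossovers (15).
RF(vg–b) = (202 + 15) / 1174 = 217/1174 = 0.1848 → 18.5 centimorgans.

18.5 centimorgans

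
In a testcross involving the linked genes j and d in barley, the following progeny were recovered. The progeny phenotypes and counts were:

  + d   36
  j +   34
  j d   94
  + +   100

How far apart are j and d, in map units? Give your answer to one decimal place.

26.5 map units

The two most frequent classes, + + (100) and j d (94), are the parental types, so the F1 was + + / j d.
The recombinant classes are + d and j +: 36 + 34 = 70.
Recombination frequency = 70/264 = 0.2652 ≈ 26.5%, i.e. 26.5 map units.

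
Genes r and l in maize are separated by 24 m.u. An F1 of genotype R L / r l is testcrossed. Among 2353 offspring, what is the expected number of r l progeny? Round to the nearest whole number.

894

A map distance of 24 m.u. corresponds to a recombination frequency of 0.240.
The F1 is R L / r l, so r l is a parental gamete class with expected frequency (1 − r)/2 = 0.760/2 = 0.3800.
Expected number = 0.3800 × 2353 = 894.14 ≈ 894.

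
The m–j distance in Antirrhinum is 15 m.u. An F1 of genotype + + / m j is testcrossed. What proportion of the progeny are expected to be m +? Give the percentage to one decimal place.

A map distance of 15 m.u. corresponds to a recombination frequency of 0.150.
The F1 is + + / m j, so m + is a recombinant gamete class with expected frequency r/2 = 0.150/2 = 0.0750.
That is 0.0750 = 7.5% of the progeny.

7.5%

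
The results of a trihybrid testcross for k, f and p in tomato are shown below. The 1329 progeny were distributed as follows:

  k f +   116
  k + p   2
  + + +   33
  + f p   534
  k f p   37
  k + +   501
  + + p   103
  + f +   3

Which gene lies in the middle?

p

The two most frequent reciprocal classes, k + + and + f p, are the parental types, so the F1 was k + + / + f p.
The two rarest classes, k + p and + f +, are the double crossovers. Comparing them with the parentals, only the p allele has switched, so p is the middle locus and the order is k – p – f.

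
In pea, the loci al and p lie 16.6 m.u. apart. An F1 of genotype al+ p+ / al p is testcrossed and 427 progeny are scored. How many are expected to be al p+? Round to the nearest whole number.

35

A map distance of 16.6 m.u. corresponds to a recombination frequency of 0.166.
The F1 is al+ p+ / al p, so al p+ is a recombinant gamete class with expected frequency r/2 = 0.166/2 = 0.0830.
Expected number = 0.0830 × 427 = 35.44 ≈ 35.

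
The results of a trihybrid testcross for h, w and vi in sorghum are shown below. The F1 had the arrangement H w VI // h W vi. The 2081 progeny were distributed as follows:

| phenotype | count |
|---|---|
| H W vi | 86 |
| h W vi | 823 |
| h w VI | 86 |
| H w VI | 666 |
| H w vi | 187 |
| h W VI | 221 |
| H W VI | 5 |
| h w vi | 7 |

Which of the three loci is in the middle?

The two rarest classes, H W VI and h w vi, are the double crossovers. Comparing them with the parentals, only the w allele has switched, so w is the middle locus and the order is vi – w – h.

w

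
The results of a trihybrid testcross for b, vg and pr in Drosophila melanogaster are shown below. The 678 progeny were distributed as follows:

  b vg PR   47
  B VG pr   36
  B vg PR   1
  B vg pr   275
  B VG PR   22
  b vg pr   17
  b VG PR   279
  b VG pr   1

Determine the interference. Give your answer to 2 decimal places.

0.61

The two most frequent reciprocal classes, B vg pr and b VG PR, are the parental types, so the F1 was B vg pr / b VG PR.
The two rarest classes, B vg PR and b VG pr, are the double crossovers. Comparing them with the parentals, only the pr allele has switched, so pr is the middle locus and the order is vg – pr – b.
vg–pr: (83 + 2)/678 = 0.1254; pr–b: (39 + 2)/678 = 0.0605.
Expected DCO frequency = 0.1254 × 0.0605 ≈ 0.00759; observed = 2/678 ≈ 0.00295.
Coefficient of coincidence = 0.00295/0.00759 ≈ 0.39; interference = 1 − 0.39 = 0.61.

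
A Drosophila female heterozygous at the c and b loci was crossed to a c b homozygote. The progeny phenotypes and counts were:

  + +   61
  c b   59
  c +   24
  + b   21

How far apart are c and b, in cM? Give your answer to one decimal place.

The two most frequent classes, + + (61) and c b (59), are the parental types, so the F1 was + + / c b.
The recombinant classes are + b and c +: 21 + 24 = 45.
Recombination frequency = 45/165 = 0.2727 ≈ 27.3%, i.e. 27.3 cM.

27.3 cM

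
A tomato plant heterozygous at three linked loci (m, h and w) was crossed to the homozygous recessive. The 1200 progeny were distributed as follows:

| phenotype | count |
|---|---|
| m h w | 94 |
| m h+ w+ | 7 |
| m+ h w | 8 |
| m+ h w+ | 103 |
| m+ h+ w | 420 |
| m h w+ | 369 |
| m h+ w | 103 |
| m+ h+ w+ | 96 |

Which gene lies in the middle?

The two most frequent reciprocal classes, m h w+ and m+ h+ w, are the parental types, so the F1 was m h w+ / m+ h+ w.
The two rarest classes, m h+ w+ and m+ h w, are the double crossovers. Comparing them with the parentals, only the h allele has switched, so h is the middle locus and the order is m – h – w.

h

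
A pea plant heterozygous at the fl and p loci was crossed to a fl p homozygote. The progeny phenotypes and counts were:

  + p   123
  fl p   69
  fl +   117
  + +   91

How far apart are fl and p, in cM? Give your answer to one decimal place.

40.0 cM

The two most frequent classes, + p (123) and fl + (117), are the parental types, so the F1 was + p / fl +.
The recombinant classes are + + and fl p: 91 + 69 = 160.
Recombination frequency = 160/400 = 0.4000 ≈ 40.0%, i.e. 40.0 cM.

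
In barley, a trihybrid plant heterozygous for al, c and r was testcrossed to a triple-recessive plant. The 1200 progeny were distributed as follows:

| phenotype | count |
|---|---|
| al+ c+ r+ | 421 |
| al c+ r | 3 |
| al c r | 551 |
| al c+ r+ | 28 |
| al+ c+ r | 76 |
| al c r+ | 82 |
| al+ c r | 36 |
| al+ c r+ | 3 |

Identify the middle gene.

The two most frequent reciprocal classes, al+ c+ r+ and al c r, are the parental types, so the F1 was al+ c+ r+ / al c r.
The two rarest classes, al+ c r+ and al c+ r, are the double crossovers. Comparing them with the parentals, only the c allele has switched, so c is the middle locus and the order is al – c – r.

c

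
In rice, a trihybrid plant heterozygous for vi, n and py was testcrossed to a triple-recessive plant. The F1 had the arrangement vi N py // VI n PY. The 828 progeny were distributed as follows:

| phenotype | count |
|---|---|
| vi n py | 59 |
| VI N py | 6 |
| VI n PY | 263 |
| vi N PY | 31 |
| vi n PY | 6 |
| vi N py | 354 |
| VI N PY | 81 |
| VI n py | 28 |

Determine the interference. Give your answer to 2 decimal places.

The two rarest classes, VI N py and vi n PY, are the double crossovers. Comparing them with the parentals, only the vi allele has switched, so vi is the middle locus and the order is py – vi – n.
py–vi: (59 + 12)/828 = 0.0857; vi–n: (140 + 12)/828 = 0.1836.
Expected DCO frequency = 0.0857 × 0.1836 ≈ 0.01573; observed = 12/828 ≈ 0.01449.
Coefficient of coincidence = 0.01449/0.01573 ≈ 0.92; interference = 1 − 0.92 = 0.08.

0.08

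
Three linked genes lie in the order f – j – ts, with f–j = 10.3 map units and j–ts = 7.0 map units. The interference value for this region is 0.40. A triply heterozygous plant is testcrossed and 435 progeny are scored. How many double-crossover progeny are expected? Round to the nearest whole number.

Map distances give recombination frequencies of 0.103 and 0.070 for the two intervals.
With interference 0.40 (so coincidence = 0.60), expected double-crossover frequency = 0.103 × 0.070 × 0.60 = 0.00433.
Expected number = 0.00433 × 435 = 1.88 ≈ 2.

2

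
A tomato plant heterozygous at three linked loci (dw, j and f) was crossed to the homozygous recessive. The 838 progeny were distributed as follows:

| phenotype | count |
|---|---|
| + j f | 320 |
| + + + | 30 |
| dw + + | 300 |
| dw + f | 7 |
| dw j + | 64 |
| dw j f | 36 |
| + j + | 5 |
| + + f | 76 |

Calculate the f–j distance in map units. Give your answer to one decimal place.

The two most frequent reciprocal classes, dw + + and + j f, are the parental types, so the F1 was dw + + / + j f.
The two rarest classes, dw + f and + j +, are the double crossovers. Comparing them with the parentals, only the f allele has switched, so f is the middle locus and the order is dw – f – j.
Crossovers in the f–j interval produce the single-crossover classes dw j + and + + f (64 + 76 = 140) plus the double crossovers (12).
RF(f–j) = (140 + 12) / 838 = 152/838 = 0.1814 → 18.1 map units.

18.1 map units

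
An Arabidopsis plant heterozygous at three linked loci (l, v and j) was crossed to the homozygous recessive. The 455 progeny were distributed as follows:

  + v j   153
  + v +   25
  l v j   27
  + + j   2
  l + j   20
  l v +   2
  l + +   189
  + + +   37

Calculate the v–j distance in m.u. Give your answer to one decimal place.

10.8 m.u.

The two most frequent reciprocal classes, + v j and l + +, are the parental types, so the F1 was + v j / l + +.
The two rarest classes, + + j and l v +, are the double crossovers. Comparing them with the parentals, only the v allele has switched, so v is the middle locus and the order is j – v – l.
Crossovers in the j–v interval produce the single-crossover classes + v + and l + j (25 + 20 = 45) plus the double crossovers (4).
RF(j–v) = (45 + 4) / 455 = 49/455 = 0.1077 → 10.8 m.u.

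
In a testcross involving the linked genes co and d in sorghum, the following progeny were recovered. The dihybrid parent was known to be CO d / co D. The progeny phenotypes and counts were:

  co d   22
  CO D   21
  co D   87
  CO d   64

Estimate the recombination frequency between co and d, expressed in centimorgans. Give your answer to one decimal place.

22.2 centimorgans

The recombinant classes are CO D and co d: 21 + 22 = 43.
Recombination frequency = 43/194 = 0.2216 ≈ 22.2%, i.e. 22.2 centimorgans.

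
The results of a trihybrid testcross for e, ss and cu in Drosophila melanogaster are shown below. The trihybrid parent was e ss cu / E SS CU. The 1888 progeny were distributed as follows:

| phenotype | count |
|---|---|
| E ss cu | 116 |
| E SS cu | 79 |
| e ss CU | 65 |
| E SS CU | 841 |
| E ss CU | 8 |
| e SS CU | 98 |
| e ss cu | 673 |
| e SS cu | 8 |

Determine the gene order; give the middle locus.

ss

The two rarest classes, e SS cu and E ss CU, are the double crossovers. Comparing them with the parentals, only the ss allele has switched, so ss is the middle locus and the order is e – ss – cu.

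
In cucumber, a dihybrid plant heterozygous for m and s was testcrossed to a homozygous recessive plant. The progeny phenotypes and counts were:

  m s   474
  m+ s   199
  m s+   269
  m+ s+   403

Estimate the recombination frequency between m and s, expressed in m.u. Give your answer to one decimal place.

The two most frequent classes, m+ s+ (403) and m s (474), are the parental types, so the F1 was m+ s+ / m s.
The recombinant classes are m+ s and m s+: 199 + 269 = 468.
Recombination frequency = 468/1345 = 0.3480 ≈ 34.8%, i.e. 34.8 m.u.

34.8 m.u.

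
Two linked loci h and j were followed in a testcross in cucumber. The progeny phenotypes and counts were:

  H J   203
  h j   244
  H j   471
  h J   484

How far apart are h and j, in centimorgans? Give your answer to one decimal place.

31.9 centimorgans

The two most frequent classes, H j (471) and h J (484), are the parental types, so the F1 was H j / h J.
The recombinant classes are H J and h j: 203 + 244 = 447.
Recombination frequency = 447/1402 = 0.3188 ≈ 31.9%, i.e. 31.9 centimorgans.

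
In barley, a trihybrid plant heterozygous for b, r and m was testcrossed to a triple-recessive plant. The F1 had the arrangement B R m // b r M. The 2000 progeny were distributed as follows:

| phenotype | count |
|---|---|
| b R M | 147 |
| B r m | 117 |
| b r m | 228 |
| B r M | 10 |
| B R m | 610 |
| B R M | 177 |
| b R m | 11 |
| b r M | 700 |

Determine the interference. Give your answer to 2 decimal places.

The two rarest classes, b R m and B r M, are the double crossovers. Comparing them with the parentals, only the b allele has switched, so b is the middle locus and the order is r – b – m.
r–b: (264 + 21)/2000 = 0.1425; b–m: (405 + 21)/2000 = 0.2130.
Expected DCO frequency = 0.1425 × 0.2130 ≈ 0.03035; observed = 21/2000 ≈ 0.01050.
Coefficient of coincidence = 0.01050/0.03035 ≈ 0.35; interference = 1 − 0.35 = 0.65.

0.65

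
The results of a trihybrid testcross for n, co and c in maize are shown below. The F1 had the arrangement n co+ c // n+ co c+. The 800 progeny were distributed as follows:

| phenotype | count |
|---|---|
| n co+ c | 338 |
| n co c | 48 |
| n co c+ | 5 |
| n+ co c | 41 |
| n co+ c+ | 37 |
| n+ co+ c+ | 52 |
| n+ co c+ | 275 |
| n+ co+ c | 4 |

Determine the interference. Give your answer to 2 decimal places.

0.24

The two rarest classes, n+ co+ c and n co c+, are the double crossovers. Comparing them with the parentals, only the n allele has switched, so n is the middle locus and the order is c – n – co.
c–n: (78 + 9)/800 = 0.1087; n–co: (100 + 9)/800 = 0.1363.
Expected DCO frequency = 0.1087 × 0.1363 ≈ 0.01482; observed = 9/800 ≈ 0.01125.
Coefficient of coincidence = 0.01125/0.01482 ≈ 0.76; interference = 1 − 0.76 = 0.24.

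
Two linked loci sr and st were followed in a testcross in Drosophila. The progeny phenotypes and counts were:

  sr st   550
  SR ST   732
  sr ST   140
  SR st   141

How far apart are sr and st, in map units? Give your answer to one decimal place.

The two most frequent classes, SR ST (732) and sr st (550), are the parental types, so the F1 was SR ST / sr st.
The recombinant classes are SR st and sr ST: 141 + 140 = 281.
Recombination frequency = 281/1563 = 0.1798 ≈ 18.0%, i.e. 18.0 map units.

18.0 map units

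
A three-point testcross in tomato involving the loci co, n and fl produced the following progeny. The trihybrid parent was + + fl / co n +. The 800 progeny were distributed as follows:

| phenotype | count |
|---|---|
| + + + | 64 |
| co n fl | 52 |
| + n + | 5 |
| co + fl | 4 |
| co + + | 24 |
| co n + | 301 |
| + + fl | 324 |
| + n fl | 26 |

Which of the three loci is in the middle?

The two rarest classes, co + fl and + n +, are the double crossovers. Comparing them with the parentals, only the co allele has switched, so co is the middle locus and the order is n – co – fl.

co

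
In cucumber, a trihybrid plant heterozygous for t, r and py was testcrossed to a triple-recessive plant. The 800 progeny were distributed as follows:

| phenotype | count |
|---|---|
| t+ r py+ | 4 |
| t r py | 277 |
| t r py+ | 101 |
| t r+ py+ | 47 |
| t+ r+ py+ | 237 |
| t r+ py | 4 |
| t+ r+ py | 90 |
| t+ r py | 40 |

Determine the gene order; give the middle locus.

The two most frequent reciprocal classes, t+ r+ py+ and t r py, are the parental types, so the F1 was t+ r+ py+ / t r py.
The two rarest classes, t+ r py+ and t r+ py, are the double crossovers. Comparing them with the parentals, only the r allele has switched, so r is the middle locus and the order is t – r – py.

r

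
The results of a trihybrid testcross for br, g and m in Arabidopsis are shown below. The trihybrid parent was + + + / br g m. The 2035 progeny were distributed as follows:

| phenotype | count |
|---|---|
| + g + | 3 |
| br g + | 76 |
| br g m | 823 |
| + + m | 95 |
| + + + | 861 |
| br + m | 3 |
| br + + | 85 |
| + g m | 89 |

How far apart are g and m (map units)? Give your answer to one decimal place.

The two rarest classes, + g + and br + m, are the double crossovers. Comparing them with the parentals, only the g allele has switched, so g is the middle locus and the order is br – g – m.
Crossovers in the g–m interval produce the single-crossover classes + + m and br g + (95 + 76 = 171) plus the double crossovers (6).
RF(g–m) = (171 + 6) / 2035 = 177/2035 = 0.0870 → 8.7 map units.

8.7 map units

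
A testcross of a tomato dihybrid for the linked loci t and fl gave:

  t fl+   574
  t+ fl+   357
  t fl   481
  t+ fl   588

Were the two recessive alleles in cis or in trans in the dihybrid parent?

trans

The two most frequent classes are t+ fl (588) and t fl+ (574); these are the parental (non-recombinant) types.
So the F1 carried t+ fl on one chromosome and t fl+ on the other — the recessive alleles are on opposite chromosomes (trans / repulsion).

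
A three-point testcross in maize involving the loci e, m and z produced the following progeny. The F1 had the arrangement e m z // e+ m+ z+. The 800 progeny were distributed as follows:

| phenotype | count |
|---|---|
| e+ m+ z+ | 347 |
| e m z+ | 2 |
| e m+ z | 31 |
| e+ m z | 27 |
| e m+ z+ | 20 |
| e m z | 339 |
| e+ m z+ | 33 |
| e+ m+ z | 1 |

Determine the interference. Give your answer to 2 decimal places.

0.28

The two rarest classes, e m z+ and e+ m+ z, are the double crossovers. Comparing them with the parentals, only the z allele has switched, so z is the middle locus and the order is e – z – m.
e–z: (47 + 3)/800 = 0.0625; z–m: (64 + 3)/800 = 0.0838.
Expected DCO frequency = 0.0625 × 0.0838 ≈ 0.00524; observed = 3/800 ≈ 0.00375.
Coefficient of coincidence = 0.00375/0.00524 ≈ 0.72; interference = 1 − 0.72 = 0.28.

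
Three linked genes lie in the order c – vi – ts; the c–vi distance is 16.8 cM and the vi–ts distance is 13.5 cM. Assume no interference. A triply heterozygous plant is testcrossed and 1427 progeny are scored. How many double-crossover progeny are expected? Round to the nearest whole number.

Map distances give recombination frequencies of 0.168 and 0.135 for the two intervals.
With no interference, expected double-crossover frequency = 0.168 × 0.135 = 0.02268.
Expected number = 0.02268 × 1427 = 32.36 ≈ 32.

32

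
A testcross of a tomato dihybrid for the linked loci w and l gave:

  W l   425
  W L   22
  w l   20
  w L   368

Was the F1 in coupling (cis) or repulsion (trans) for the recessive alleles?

The two most frequent classes are W l (425) and w L (368); these are the parental (non-recombinant) types.
So the F1 carried W l on one chromosome and w L on the other — the recessive alleles are on opposite chromosomes (trans / repulsion).

trans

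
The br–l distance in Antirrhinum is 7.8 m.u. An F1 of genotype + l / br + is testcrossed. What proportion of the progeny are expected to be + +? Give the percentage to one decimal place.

3.9%

A map distance of 7.8 m.u. corresponds to a recombination frequency of 0.078.
The F1 is + l / br +, so + + is a recombinant gamete class with expected frequency r/2 = 0.078/2 = 0.0390.
That is 0.0390 = 3.9% of the progeny.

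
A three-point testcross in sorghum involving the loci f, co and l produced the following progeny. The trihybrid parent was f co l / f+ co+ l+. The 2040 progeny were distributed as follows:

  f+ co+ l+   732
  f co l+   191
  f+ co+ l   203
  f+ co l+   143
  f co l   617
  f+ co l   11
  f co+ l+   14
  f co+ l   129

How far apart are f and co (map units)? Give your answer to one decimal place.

14.6 map units

The two rarest classes, f+ co l and f co+ l+, are the double crossovers. Comparing them with the parentals, only the f allele has switched, so f is the middle locus and the order is l – f – co.
Crossovers in the f–co interval produce the single-crossover classes f co+ l and f+ co l+ (129 + 143 = 272) plus the double crossovers (25).
RF(f–co) = (272 + 25) / 2040 = 297/2040 = 0.1456 → 14.6 map units.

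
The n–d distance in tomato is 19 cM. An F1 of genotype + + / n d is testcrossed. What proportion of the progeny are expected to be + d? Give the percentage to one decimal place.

9.5%

A map distance of 19 cM corresponds to a recombination frequency of 0.190.
The F1 is + + / n d, so + d is a recombinant gamete class with expected frequency r/2 = 0.190/2 = 0.0950.
That is 0.0950 = 9.5% of the progeny.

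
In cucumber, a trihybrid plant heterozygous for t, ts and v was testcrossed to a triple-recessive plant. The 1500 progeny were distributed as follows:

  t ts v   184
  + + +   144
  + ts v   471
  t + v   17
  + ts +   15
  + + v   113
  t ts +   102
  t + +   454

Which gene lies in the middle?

The two most frequent reciprocal classes, t + + and + ts v, are the parental types, so the F1 was t + + / + ts v.
The two rarest classes, t + v and + ts +, are the double crossovers. Comparing them with the parentals, only the v allele has switched, so v is the middle locus and the order is t – v – ts.

v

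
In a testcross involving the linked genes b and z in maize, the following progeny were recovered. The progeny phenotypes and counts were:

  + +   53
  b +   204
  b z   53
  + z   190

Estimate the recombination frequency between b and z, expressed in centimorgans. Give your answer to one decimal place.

The two most frequent classes, + z (190) and b + (204), are the parental types, so the F1 was + z / b +.
The recombinant classes are + + and b z: 53 + 53 = 106.
Recombination frequency = 106/500 = 0.2120 ≈ 21.2%, i.e. 21.2 centimorgans.

21.2 centimorgans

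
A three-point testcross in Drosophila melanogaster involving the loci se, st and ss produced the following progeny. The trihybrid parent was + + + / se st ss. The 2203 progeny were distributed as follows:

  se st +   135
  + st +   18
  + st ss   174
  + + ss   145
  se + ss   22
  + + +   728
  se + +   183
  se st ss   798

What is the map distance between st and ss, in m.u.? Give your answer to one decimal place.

The two rarest classes, + st + and se + ss, are the double crossovers. Comparing them with the parentals, only the st allele has switched, so st is the middle locus and the order is se – st – ss.
Crossovers in the st–ss interval produce the single-crossover classes + + ss and se st + (145 + 135 = 280) plus the double crossovers (40).
RF(st–ss) = (280 + 40) / 2203 = 320/2203 = 0.1453 → 14.5 m.u.

14.5 m.u.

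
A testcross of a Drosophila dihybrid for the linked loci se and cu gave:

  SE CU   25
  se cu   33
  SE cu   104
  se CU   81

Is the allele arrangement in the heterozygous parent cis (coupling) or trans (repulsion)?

trans

The two most frequent classes are SE cu (104) and se CU (81); these are the parental (non-recombinant) types.
So the F1 carried SE cu on one chromosome and se CU on the other — the recessive alleles are on opposite chromosomes (trans / repulsion).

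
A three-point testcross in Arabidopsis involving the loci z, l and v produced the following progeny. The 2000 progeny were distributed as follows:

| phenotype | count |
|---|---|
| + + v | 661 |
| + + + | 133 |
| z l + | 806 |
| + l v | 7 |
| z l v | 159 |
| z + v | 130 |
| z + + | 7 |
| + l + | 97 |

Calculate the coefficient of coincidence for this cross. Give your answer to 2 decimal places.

The two most frequent reciprocal classes, z l + and + + v, are the parental types, so the F1 was z l + / + + v.
The two rarest classes, z + + and + l v, are the double crossovers. Comparing them with the parentals, only the l allele has switched, so l is the middle locus and the order is v – l – z.
v–l: (292 + 14)/2000 = 0.1530; l–z: (227 + 14)/2000 = 0.1205.
Expected DCO frequency = 0.1530 × 0.1205 ≈ 0.01844; observed = 14/2000 ≈ 0.00700.
Coefficient of coincidence = 0.00700/0.01844 ≈ 0.38.

0.38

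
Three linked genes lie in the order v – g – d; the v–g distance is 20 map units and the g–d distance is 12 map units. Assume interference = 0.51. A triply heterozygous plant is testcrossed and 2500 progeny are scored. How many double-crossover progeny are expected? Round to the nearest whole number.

Map distances give recombination frequencies of 0.200 and 0.120 for the two intervals.
With interference 0.51 (so coincidence = 0.49), expected double-crossover frequency = 0.200 × 0.120 × 0.49 = 0.01176.
Expected number = 0.01176 × 2500 = 29.40 ≈ 29.

29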